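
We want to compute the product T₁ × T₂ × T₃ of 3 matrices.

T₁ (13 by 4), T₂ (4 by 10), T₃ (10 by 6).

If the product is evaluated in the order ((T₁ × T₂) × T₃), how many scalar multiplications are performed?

1300

(T₁ × T₂): 13×4 by 4×10 → 13×10, cost 13·4·10 = 520
((T₁ × T₂) × T₃): 13×10 by 10×6 → 13×6, cost 13·10·6 = 780; cumulative 1300
Total: 1300 scalar multiplications.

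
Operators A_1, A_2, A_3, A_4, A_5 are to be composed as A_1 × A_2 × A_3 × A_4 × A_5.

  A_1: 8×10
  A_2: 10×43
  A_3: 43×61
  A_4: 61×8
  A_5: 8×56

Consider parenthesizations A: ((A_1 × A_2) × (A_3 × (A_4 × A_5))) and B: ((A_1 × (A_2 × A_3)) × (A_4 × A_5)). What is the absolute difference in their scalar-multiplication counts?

Order A = ((A_1 × A_2) × (A_3 × (A_4 × A_5))): (A_1 × A_2): 8×10 by 10×43 → 8×43, cost 8·10·43 = 3440; (A_4 × A_5): 61×8 by 8×56 → 61×56, cost 61·8·56 = 27328; (A_3 × (A_4 × A_5)): 43×61 by 61×56 → 43×56, cost 43·61·56 = 146888; cumulative 174216; ((A_1 × A_2) × (A_3 × (A_4 × A_5))): 8×43 by 43×56 → 8×56, cost 8·43·56 = 19264; cumulative 196920. Total 196920.
Order B = ((A_1 × (A_2 × A_3)) × (A_4 × A_5)): (A_2 × A_3): 10×43 by 43×61 → 10×61, cost 10·43·61 = 26230; (A_1 × (A_2 × A_3)): 8×10 by 10×61 → 8×61, cost 8·10·61 = 4880; cumulative 31110; (A_4 × A_5): 61×8 by 8×56 → 61×56, cost 61·8·56 = 27328; ((A_1 × (A_2 × A_3)) × (A_4 × A_5)): 8×61 by 61×56 → 8×56, cost 8·61·56 = 27328; cumulative 85766. Total 85766.
Difference: |196920 − 85766| = 111154.

111154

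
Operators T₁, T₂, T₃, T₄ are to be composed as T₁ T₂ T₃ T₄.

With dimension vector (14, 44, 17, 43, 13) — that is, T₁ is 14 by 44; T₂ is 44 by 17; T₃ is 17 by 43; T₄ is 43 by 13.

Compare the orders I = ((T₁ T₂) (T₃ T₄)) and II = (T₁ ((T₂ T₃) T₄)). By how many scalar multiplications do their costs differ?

Order I = ((T₁ T₂) (T₃ T₄)): (T₁ T₂): 14×44 by 44×17 → 14×17, cost 14·44·17 = 10472; (T₃ T₄): 17×43 by 43×13 → 17×13, cost 17·43·13 = 9503; ((T₁ T₂) (T₃ T₄)): 14×17 by 17×13 → 14×13, cost 14·17·13 = 3094; cumulative 23069. Total 23069.
Order II = (T₁ ((T₂ T₃) T₄)): (T₂ T₃): 44×17 by 17×43 → 44×43, cost 44·17·43 = 32164; ((T₂ T₃) T₄): 44×43 by 43×13 → 44×13, cost 44·43·13 = 24596; cumulative 56760; (T₁ ((T₂ T₃) T₄)): 14×44 by 44×13 → 14×13, cost 14·44·13 = 8008; cumulative 64768. Total 64768.
Difference: |23069 − 64768| = 41699.

41699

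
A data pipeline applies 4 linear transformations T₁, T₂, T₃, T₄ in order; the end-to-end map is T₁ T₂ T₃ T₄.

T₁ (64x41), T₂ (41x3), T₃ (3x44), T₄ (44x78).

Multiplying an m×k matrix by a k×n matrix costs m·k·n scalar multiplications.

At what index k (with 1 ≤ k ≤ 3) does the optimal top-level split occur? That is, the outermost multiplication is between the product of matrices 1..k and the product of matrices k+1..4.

2

Adjacent pairs: T₁T₂ = 64·41·3 = 7872; T₂T₃ = 41·3·44 = 5412; T₃T₄ = 3·44·78 = 10296.
Length 3: T₁..T₃: k=1: 0+5412+64·41·44=120868; k=2: 7872+0+64·3·44=16320 → min 16320 | T₂..T₄: k=2: 0+10296+41·3·78=19890; k=3: 5412+0+41·44·78=146124 → min 19890.
Top-level splits: k=1: (T₁..T₁)·(T₂..T₄) → 0+19890+64·41·78 = 224562; k=2: (T₁..T₂)·(T₃..T₄) → 7872+10296+64·3·78 = 33144; k=3: (T₁..T₃)·(T₄..T₄) → 16320+0+64·44·78 = 235968.
Best split is after T₂, i.e. k = 2.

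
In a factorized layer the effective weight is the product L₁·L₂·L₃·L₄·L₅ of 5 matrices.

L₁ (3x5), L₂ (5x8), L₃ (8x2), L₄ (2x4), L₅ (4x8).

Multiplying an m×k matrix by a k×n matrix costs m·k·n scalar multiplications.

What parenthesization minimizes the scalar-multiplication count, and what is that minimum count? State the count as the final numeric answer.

Adjacent pairs: L₁L₂ = 3·5·8 = 120; L₂L₃ = 5·8·2 = 80; L₃L₄ = 8·2·4 = 64; L₄L₅ = 2·4·8 = 64.
Length 3: L₁..L₃: k=1: 0+80+3·5·2=110; k=2: 120+0+3·8·2=168 → min 110 | L₂..L₄: k=2: 0+64+5·8·4=224; k=3: 80+0+5·2·4=120 → min 120 | L₃..L₅: k=3: 0+64+8·2·8=192; k=4: 64+0+8·4·8=320 → min 192.
Length 4: L₁..L₄: k=1: 0+120+3·5·4=180; k=2: 120+64+3·8·4=280; k=3: 110+0+3·2·4=134 → min 134 | L₂..L₅: k=2: 0+192+5·8·8=512; k=3: 80+64+5·2·8=224; k=4: 120+0+5·4·8=280 → min 224.
Length 5: L₁..L₅: k=1: 0+224+3·5·8=344; k=2: 120+192+3·8·8=504; k=3: 110+64+3·2·8=222; k=4: 134+0+3·4·8=230 → min 222.
Optimal parenthesization: ((L₁·(L₂·L₃))·(L₄·L₅)) with cost 222.

222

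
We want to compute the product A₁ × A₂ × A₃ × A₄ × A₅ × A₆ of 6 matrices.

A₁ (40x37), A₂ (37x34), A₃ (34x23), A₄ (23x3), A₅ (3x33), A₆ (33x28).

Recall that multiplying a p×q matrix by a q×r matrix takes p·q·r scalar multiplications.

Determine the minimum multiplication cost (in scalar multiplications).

Adjacent pairs: A₁A₂ = 40·37·34 = 50320; A₂A₃ = 37·34·23 = 28934; A₃A₄ = 34·23·3 = 2346; A₄A₅ = 23·3·33 = 2277; A₅A₆ = 3·33·28 = 2772.
Length 3: A₁..A₃: k=1: 0+28934+40·37·23=62974; k=2: 50320+0+40·34·23=81600 → min 62974 | A₂..A₄: k=2: 0+2346+37·34·3=6120; k=3: 28934+0+37·23·3=31487 → min 6120 | A₃..A₅: k=3: 0+2277+34·23·33=28083; k=4: 2346+0+34·3·33=5712 → min 5712 | A₄..A₆: k=4: 0+2772+23·3·28=4704; k=5: 2277+0+23·33·28=23529 → min 4704.
Length 4: A₁..A₄: k=1: 0+6120+40·37·3=10560; k=2: 50320+2346+40·34·3=56746; k=3: 62974+0+40·23·3=65734 → min 10560 | A₂..A₅: k=2: 0+5712+37·34·33=47226; k=3: 28934+2277+37·23·33=59294; k=4: 6120+0+37·3·33=9783 → min 9783 | A₃..A₆: k=3: 0+4704+34·23·28=26600; k=4: 2346+2772+34·3·28=7974; k=5: 5712+0+34·33·28=37128 → min 7974.
Length 5: A₁..A₅: k=1: 0+9783+40·37·33=58623; k=2: 50320+5712+40·34·33=100912; k=3: 62974+2277+40·23·33=95611; k=4: 10560+0+40·3·33=14520 → min 14520 | A₂..A₆: k=2: 0+7974+37·34·28=43198; k=3: 28934+4704+37·23·28=57466; k=4: 6120+2772+37·3·28=12000; k=5: 9783+0+37·33·28=43971 → min 12000.
Length 6: A₁..A₆: k=1: 0+12000+40·37·28=53440; k=2: 50320+7974+40·34·28=96374; k=3: 62974+4704+40·23·28=93438; k=4: 10560+2772+40·3·28=16692; k=5: 14520+0+40·33·28=51480 → min 16692.
Optimal order: ((A₁ × (A₂ × (A₃ × A₄))) × (A₅ × A₆)) with cost 16692.

16692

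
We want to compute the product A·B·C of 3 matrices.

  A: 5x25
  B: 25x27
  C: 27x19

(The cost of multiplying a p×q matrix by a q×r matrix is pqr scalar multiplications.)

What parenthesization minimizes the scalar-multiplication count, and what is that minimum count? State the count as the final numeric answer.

(A·(B·C)): cost 15200.
((A·B)·C): cost 5940.
Optimal: ((A·B)·C) with cost 5940.

5940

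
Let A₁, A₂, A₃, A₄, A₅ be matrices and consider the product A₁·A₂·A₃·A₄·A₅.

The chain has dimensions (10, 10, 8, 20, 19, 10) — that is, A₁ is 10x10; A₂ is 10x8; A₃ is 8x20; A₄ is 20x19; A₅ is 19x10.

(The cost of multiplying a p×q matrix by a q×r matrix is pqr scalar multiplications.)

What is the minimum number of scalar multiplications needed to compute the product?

6160

Adjacent pairs: A₁A₂ = 10·10·8 = 800; A₂A₃ = 10·8·20 = 1600; A₃A₄ = 8·20·19 = 3040; A₄A₅ = 20·19·10 = 3800.
Length 3: A₁..A₃: k=1: 0+1600+10·10·20=3600; k=2: 800+0+10·8·20=2400 → min 2400 | A₂..A₄: k=2: 0+3040+10·8·19=4560; k=3: 1600+0+10·20·19=5400 → min 4560 | A₃..A₅: k=3: 0+3800+8·20·10=5400; k=4: 3040+0+8·19·10=4560 → min 4560.
Length 4: A₁..A₄: k=1: 0+4560+10·10·19=6460; k=2: 800+3040+10·8·19=5360; k=3: 2400+0+10·20·19=6200 → min 5360 | A₂..A₅: k=2: 0+4560+10·8·10=5360; k=3: 1600+3800+10·20·10=7400; k=4: 4560+0+10·19·10=6460 → min 5360.
Length 5: A₁..A₅: k=1: 0+5360+10·10·10=6360; k=2: 800+4560+10·8·10=6160; k=3: 2400+3800+10·20·10=8200; k=4: 5360+0+10·19·10=7260 → min 6160.
Optimal order: ((A₁·A₂)·((A₃·A₄)·A₅)) with cost 6160.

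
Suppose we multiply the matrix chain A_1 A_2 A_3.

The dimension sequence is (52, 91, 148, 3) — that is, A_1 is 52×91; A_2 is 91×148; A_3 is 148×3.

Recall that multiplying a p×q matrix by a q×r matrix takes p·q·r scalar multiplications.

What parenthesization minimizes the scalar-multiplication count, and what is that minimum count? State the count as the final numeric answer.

54600

(A_1 (A_2 A_3)): cost 54600.
((A_1 A_2) A_3): cost 723424.
Optimal: (A_1 (A_2 A_3)) with cost 54600.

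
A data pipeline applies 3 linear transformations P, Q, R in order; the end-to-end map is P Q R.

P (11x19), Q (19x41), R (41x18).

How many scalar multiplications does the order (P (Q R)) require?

17784

(Q R): 19×41 by 41×18 → 19×18, cost 19·41·18 = 14022
(P (Q R)): 11×19 by 19×18 → 11×18, cost 11·19·18 = 3762; cumulative 17784
Total: 17784 scalar multiplications.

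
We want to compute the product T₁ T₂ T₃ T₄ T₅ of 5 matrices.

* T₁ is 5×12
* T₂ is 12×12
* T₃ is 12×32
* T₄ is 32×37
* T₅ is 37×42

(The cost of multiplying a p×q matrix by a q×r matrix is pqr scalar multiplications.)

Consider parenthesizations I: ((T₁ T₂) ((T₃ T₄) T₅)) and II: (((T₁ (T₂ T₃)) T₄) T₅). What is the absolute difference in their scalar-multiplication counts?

Order I = ((T₁ T₂) ((T₃ T₄) T₅)): (T₁ T₂): 5×12 by 12×12 → 5×12, cost 5·12·12 = 720; (T₃ T₄): 12×32 by 32×37 → 12×37, cost 12·32·37 = 14208; ((T₃ T₄) T₅): 12×37 by 37×42 → 12×42, cost 12·37·42 = 18648; cumulative 32856; ((T₁ T₂) ((T₃ T₄) T₅)): 5×12 by 12×42 → 5×42, cost 5·12·42 = 2520; cumulative 36096. Total 36096.
Order II = (((T₁ (T₂ T₃)) T₄) T₅): (T₂ T₃): 12×12 by 12×32 → 12×32, cost 12·12·32 = 4608; (T₁ (T₂ T₃)): 5×12 by 12×32 → 5×32, cost 5·12·32 = 1920; cumulative 6528; ((T₁ (T₂ T₃)) T₄): 5×32 by 32×37 → 5×37, cost 5·32·37 = 5920; cumulative 12448; (((T₁ (T₂ T₃)) T₄) T₅): 5×37 by 37×42 → 5×42, cost 5·37·42 = 7770; cumulative 20218. Total 20218.
Difference: |36096 − 20218| = 15878.

15878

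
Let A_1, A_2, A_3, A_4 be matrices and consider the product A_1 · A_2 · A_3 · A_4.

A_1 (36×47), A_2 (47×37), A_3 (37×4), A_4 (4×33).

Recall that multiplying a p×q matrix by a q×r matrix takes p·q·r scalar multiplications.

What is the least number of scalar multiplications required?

Adjacent pairs: A_1A_2 = 36·47·37 = 62604; A_2A_3 = 47·37·4 = 6956; A_3A_4 = 37·4·33 = 4884.
Length 3: A_1..A_3: k=1: 0+6956+36·47·4=13724; k=2: 62604+0+36·37·4=67932 → min 13724 | A_2..A_4: k=2: 0+4884+47·37·33=62271; k=3: 6956+0+47·4·33=13160 → min 13160.
Length 4: A_1..A_4: k=1: 0+13160+36·47·33=68996; k=2: 62604+4884+36·37·33=111444; k=3: 13724+0+36·4·33=18476 → min 18476.
Optimal order: ((A_1 · (A_2 · A_3)) · A_4) with cost 18476.

18476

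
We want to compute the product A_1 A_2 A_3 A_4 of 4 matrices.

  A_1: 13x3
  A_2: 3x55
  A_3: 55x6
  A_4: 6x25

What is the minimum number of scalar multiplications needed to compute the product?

2415

Adjacent pairs: A_1A_2 = 13·3·55 = 2145; A_2A_3 = 3·55·6 = 990; A_3A_4 = 55·6·25 = 8250.
Length 3: A_1..A_3: k=1: 0+990+13·3·6=1224; k=2: 2145+0+13·55·6=6435 → min 1224 | A_2..A_4: k=2: 0+8250+3·55·25=12375; k=3: 990+0+3·6·25=1440 → min 1440.
Length 4: A_1..A_4: k=1: 0+1440+13·3·25=2415; k=2: 2145+8250+13·55·25=28270; k=3: 1224+0+13·6·25=3174 → min 2415.
Optimal order: (A_1 ((A_2 A_3) A_4)) with cost 2415.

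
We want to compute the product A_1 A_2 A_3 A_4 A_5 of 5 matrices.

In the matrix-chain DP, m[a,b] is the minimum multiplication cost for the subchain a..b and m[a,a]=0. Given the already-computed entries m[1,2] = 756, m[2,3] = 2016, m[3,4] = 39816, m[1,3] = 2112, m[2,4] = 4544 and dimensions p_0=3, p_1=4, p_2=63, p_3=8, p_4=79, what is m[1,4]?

m[1,4] = min over k∈[1,3] of m[1,k]+m[k+1,4]+p_{0}·p_k·p_{4}.
k=1: 0 + 4544 + 3·4·79 = 5492; k=2: 756 + 39816 + 3·63·79 = 55503; k=3: 2112 + 0 + 3·8·79 = 4008.
Minimum: 4008 at k=3.

4008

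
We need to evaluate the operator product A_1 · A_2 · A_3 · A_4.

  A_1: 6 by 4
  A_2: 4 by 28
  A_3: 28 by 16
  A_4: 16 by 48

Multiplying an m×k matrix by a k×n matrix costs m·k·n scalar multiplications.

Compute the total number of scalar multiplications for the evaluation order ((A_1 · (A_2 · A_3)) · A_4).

6784

(A_2 · A_3): 4×28 by 28×16 → 4×16, cost 4·28·16 = 1792
(A_1 · (A_2 · A_3)): 6×4 by 4×16 → 6×16, cost 6·4·16 = 384; cumulative 2176
((A_1 · (A_2 · A_3)) · A_4): 6×16 by 16×48 → 6×48, cost 6·16·48 = 4608; cumulative 6784
Total: 6784 scalar multiplications.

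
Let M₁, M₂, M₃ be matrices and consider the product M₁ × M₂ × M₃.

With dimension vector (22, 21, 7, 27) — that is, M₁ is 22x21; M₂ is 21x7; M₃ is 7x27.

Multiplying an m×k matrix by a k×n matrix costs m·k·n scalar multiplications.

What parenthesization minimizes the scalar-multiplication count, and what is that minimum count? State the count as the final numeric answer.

(M₁ × (M₂ × M₃)): cost 16443.
((M₁ × M₂) × M₃): cost 7392.
Optimal: ((M₁ × M₂) × M₃) with cost 7392.

7392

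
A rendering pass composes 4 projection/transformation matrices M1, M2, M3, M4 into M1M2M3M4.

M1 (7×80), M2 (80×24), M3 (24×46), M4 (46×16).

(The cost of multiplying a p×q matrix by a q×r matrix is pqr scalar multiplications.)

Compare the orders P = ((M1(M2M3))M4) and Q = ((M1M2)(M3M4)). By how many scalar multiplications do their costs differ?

Order P = ((M1(M2M3))M4): (M2M3): 80×24 by 24×46 → 80×46, cost 80·24·46 = 88320; (M1(M2M3)): 7×80 by 80×46 → 7×46, cost 7·80·46 = 25760; cumulative 114080; ((M1(M2M3))M4): 7×46 by 46×16 → 7×16, cost 7·46·16 = 5152; cumulative 119232. Total 119232.
Order Q = ((M1M2)(M3M4)): (M1M2): 7×80 by 80×24 → 7×24, cost 7·80·24 = 13440; (M3M4): 24×46 by 46×16 → 24×16, cost 24·46·16 = 17664; ((M1M2)(M3M4)): 7×24 by 24×16 → 7×16, cost 7·24·16 = 2688; cumulative 33792. Total 33792.
Difference: |119232 − 33792| = 85440.

85440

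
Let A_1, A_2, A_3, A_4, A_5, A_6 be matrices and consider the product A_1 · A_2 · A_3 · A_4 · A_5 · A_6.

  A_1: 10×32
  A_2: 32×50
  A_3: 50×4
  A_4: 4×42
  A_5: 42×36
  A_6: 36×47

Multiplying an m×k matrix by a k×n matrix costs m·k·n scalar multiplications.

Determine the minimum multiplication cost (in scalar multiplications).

22376

Adjacent pairs: A_1A_2 = 10·32·50 = 16000; A_2A_3 = 32·50·4 = 6400; A_3A_4 = 50·4·42 = 8400; A_4A_5 = 4·42·36 = 6048; A_5A_6 = 42·36·47 = 71064.
Length 3: A_1..A_3: k=1: 0+6400+10·32·4=7680; k=2: 16000+0+10·50·4=18000 → min 7680 | A_2..A_4: k=2: 0+8400+32·50·42=75600; k=3: 6400+0+32·4·42=11776 → min 11776 | A_3..A_5: k=3: 0+6048+50·4·36=13248; k=4: 8400+0+50·42·36=84000 → min 13248 | A_4..A_6: k=4: 0+71064+4·42·47=78960; k=5: 6048+0+4·36·47=12816 → min 12816.
Length 4: A_1..A_4: k=1: 0+11776+10·32·42=25216; k=2: 16000+8400+10·50·42=45400; k=3: 7680+0+10·4·42=9360 → min 9360 | A_2..A_5: k=2: 0+13248+32·50·36=70848; k=3: 6400+6048+32·4·36=17056; k=4: 11776+0+32·42·36=60160 → min 17056 | A_3..A_6: k=3: 0+12816+50·4·47=22216; k=4: 8400+71064+50·42·47=178164; k=5: 13248+0+50·36·47=97848 → min 22216.
Length 5: A_1..A_5: k=1: 0+17056+10·32·36=28576; k=2: 16000+13248+10·50·36=47248; k=3: 7680+6048+10·4·36=15168; k=4: 9360+0+10·42·36=24480 → min 15168 | A_2..A_6: k=2: 0+22216+32·50·47=97416; k=3: 6400+12816+32·4·47=25232; k=4: 11776+71064+32·42·47=146008; k=5: 17056+0+32·36·47=71200 → min 25232.
Length 6: A_1..A_6: k=1: 0+25232+10·32·47=40272; k=2: 16000+22216+10·50·47=61716; k=3: 7680+12816+10·4·47=22376; k=4: 9360+71064+10·42·47=100164; k=5: 15168+0+10·36·47=32088 → min 22376.
Optimal order: ((A_1 · (A_2 · A_3)) · ((A_4 · A_5) · A_6)) with cost 22376.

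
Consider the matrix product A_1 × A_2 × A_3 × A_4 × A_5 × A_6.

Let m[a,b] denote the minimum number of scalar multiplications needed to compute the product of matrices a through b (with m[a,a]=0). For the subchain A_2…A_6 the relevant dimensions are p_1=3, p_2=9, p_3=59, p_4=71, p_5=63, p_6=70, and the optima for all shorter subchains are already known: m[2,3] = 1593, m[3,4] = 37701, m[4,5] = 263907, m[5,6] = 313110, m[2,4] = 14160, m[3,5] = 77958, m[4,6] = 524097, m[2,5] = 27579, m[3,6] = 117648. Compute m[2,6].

m[2,6] = min over k∈[2,5] of m[2,k]+m[k+1,6]+p_{1}·p_k·p_{6}.
k=2: 0 + 117648 + 3·9·70 = 119538; k=3: 1593 + 524097 + 3·59·70 = 538080; k=4: 14160 + 313110 + 3·71·70 = 342180; k=5: 27579 + 0 + 3·63·70 = 40809.
Minimum: 40809 at k=5.

40809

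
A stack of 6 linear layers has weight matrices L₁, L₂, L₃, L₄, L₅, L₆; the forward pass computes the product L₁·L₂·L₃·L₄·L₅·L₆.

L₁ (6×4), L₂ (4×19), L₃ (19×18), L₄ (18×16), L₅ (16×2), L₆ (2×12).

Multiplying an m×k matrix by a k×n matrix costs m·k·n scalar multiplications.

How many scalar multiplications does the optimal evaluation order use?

Adjacent pairs: L₁L₂ = 6·4·19 = 456; L₂L₃ = 4·19·18 = 1368; L₃L₄ = 19·18·16 = 5472; L₄L₅ = 18·16·2 = 576; L₅L₆ = 16·2·12 = 384.
Length 3: L₁..L₃: k=1: 0+1368+6·4·18=1800; k=2: 456+0+6·19·18=2508 → min 1800 | L₂..L₄: k=2: 0+5472+4·19·16=6688; k=3: 1368+0+4·18·16=2520 → min 2520 | L₃..L₅: k=3: 0+576+19·18·2=1260; k=4: 5472+0+19·16·2=6080 → min 1260 | L₄..L₆: k=4: 0+384+18·16·12=3840; k=5: 576+0+18·2·12=1008 → min 1008.
Length 4: L₁..L₄: k=1: 0+2520+6·4·16=2904; k=2: 456+5472+6·19·16=7752; k=3: 1800+0+6·18·16=3528 → min 2904 | L₂..L₅: k=2: 0+1260+4·19·2=1412; k=3: 1368+576+4·18·2=2088; k=4: 2520+0+4·16·2=2648 → min 1412 | L₃..L₆: k=3: 0+1008+19·18·12=5112; k=4: 5472+384+19·16·12=9504; k=5: 1260+0+19·2·12=1716 → min 1716.
Length 5: L₁..L₅: k=1: 0+1412+6·4·2=1460; k=2: 456+1260+6·19·2=1944; k=3: 1800+576+6·18·2=2592; k=4: 2904+0+6·16·2=3096 → min 1460 | L₂..L₆: k=2: 0+1716+4·19·12=2628; k=3: 1368+1008+4·18·12=3240; k=4: 2520+384+4·16·12=3672; k=5: 1412+0+4·2·12=1508 → min 1508.
Length 6: L₁..L₆: k=1: 0+1508+6·4·12=1796; k=2: 456+1716+6·19·12=3540; k=3: 1800+1008+6·18·12=4104; k=4: 2904+384+6·16·12=4440; k=5: 1460+0+6·2·12=1604 → min 1604.
Optimal order: ((L₁·(L₂·(L₃·(L₄·L₅))))·L₆) with cost 1604.

1604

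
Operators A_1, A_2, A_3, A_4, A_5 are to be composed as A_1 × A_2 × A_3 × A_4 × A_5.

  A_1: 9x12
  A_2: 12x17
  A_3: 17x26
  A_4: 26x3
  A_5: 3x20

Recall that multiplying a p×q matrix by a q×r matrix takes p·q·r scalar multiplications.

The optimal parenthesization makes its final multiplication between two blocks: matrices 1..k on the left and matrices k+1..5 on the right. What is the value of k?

Adjacent pairs: A_1A_2 = 9·12·17 = 1836; A_2A_3 = 12·17·26 = 5304; A_3A_4 = 17·26·3 = 1326; A_4A_5 = 26·3·20 = 1560.
Length 3: A_1..A_3: k=1: 0+5304+9·12·26=8112; k=2: 1836+0+9·17·26=5814 → min 5814 | A_2..A_4: k=2: 0+1326+12·17·3=1938; k=3: 5304+0+12·26·3=6240 → min 1938 | A_3..A_5: k=3: 0+1560+17·26·20=10400; k=4: 1326+0+17·3·20=2346 → min 2346.
Length 4: A_1..A_4: k=1: 0+1938+9·12·3=2262; k=2: 1836+1326+9·17·3=3621; k=3: 5814+0+9·26·3=6516 → min 2262 | A_2..A_5: k=2: 0+2346+12·17·20=6426; k=3: 5304+1560+12·26·20=13104; k=4: 1938+0+12·3·20=2658 → min 2658.
Top-level splits: k=1: (A_1..A_1)·(A_2..A_5) → 0+2658+9·12·20 = 4818; k=2: (A_1..A_2)·(A_3..A_5) → 1836+2346+9·17·20 = 7242; k=3: (A_1..A_3)·(A_4..A_5) → 5814+1560+9·26·20 = 12054; k=4: (A_1..A_4)·(A_5..A_5) → 2262+0+9·3·20 = 2802.
Best split is after A_4, i.e. k = 4.

4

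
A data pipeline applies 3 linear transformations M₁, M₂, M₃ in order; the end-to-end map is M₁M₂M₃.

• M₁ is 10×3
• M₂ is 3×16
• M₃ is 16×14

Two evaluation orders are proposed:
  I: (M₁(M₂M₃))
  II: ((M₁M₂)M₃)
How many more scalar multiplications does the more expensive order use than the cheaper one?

Order I = (M₁(M₂M₃)): (M₂M₃): 3×16 by 16×14 → 3×14, cost 3·16·14 = 672; (M₁(M₂M₃)): 10×3 by 3×14 → 10×14, cost 10·3·14 = 420; cumulative 1092. Total 1092.
Order II = ((M₁M₂)M₃): (M₁M₂): 10×3 by 3×16 → 10×16, cost 10·3·16 = 480; ((M₁M₂)M₃): 10×16 by 16×14 → 10×14, cost 10·16·14 = 2240; cumulative 2720. Total 2720.
Difference: |1092 − 2720| = 1628.

1628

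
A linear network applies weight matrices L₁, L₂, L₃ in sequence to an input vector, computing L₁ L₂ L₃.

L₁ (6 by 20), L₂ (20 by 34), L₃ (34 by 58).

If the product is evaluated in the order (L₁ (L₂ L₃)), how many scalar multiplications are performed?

46400

(L₂ L₃): 20×34 by 34×58 → 20×58, cost 20·34·58 = 39440
(L₁ (L₂ L₃)): 6×20 by 20×58 → 6×58, cost 6·20·58 = 6960; cumulative 46400
Total: 46400 scalar multiplications.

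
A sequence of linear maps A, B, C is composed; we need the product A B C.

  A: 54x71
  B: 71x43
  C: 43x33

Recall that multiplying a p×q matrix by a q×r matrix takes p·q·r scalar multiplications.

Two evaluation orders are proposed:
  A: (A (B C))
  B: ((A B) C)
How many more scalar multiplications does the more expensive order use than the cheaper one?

Order A = (A (B C)): (B C): 71×43 by 43×33 → 71×33, cost 71·43·33 = 100749; (A (B C)): 54×71 by 71×33 → 54×33, cost 54·71·33 = 126522; cumulative 227271. Total 227271.
Order B = ((A B) C): (A B): 54×71 by 71×43 → 54×43, cost 54·71·43 = 164862; ((A B) C): 54×43 by 43×33 → 54×33, cost 54·43·33 = 76626; cumulative 241488. Total 241488.
Difference: |227271 − 241488| = 14217.

14217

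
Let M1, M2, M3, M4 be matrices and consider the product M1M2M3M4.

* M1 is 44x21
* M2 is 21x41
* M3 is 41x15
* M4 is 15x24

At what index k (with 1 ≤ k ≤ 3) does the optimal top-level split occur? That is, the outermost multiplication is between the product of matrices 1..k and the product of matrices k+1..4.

Adjacent pairs: M1M2 = 44·21·41 = 37884; M2M3 = 21·41·15 = 12915; M3M4 = 41·15·24 = 14760.
Length 3: M1..M3: k=1: 0+12915+44·21·15=26775; k=2: 37884+0+44·41·15=64944 → min 26775 | M2..M4: k=2: 0+14760+21·41·24=35424; k=3: 12915+0+21·15·24=20475 → min 20475.
Top-level splits: k=1: (M1..M1)·(M2..M4) → 0+20475+44·21·24 = 42651; k=2: (M1..M2)·(M3..M4) → 37884+14760+44·41·24 = 95940; k=3: (M1..M3)·(M4..M4) → 26775+0+44·15·24 = 42615.
Best split is after M3, i.e. k = 3.

3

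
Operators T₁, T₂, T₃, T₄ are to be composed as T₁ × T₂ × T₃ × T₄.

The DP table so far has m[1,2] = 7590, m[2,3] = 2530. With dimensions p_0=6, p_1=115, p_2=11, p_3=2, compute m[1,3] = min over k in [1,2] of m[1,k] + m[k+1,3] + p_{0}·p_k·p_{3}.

m[1,3] = min over k∈[1,2] of m[1,k]+m[k+1,3]+p_{0}·p_k·p_{3}.
k=1: 0 + 2530 + 6·115·2 = 3910; k=2: 7590 + 0 + 6·11·2 = 7722.
Minimum: 3910 at k=1.

3910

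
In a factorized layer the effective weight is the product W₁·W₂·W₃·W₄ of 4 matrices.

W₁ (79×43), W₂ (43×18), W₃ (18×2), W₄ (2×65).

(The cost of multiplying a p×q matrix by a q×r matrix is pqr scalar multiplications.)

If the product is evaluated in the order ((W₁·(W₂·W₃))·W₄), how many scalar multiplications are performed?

18612

(W₂·W₃): 43×18 by 18×2 → 43×2, cost 43·18·2 = 1548
(W₁·(W₂·W₃)): 79×43 by 43×2 → 79×2, cost 79·43·2 = 6794; cumulative 8342
((W₁·(W₂·W₃))·W₄): 79×2 by 2×65 → 79×65, cost 79·2·65 = 10270; cumulative 18612
Total: 18612 scalar multiplications.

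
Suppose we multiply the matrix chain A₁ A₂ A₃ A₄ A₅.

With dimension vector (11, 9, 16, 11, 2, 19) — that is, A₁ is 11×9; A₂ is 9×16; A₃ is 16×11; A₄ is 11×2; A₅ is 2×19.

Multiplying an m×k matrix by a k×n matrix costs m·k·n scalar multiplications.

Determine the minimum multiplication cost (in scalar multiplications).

1256

Adjacent pairs: A₁A₂ = 11·9·16 = 1584; A₂A₃ = 9·16·11 = 1584; A₃A₄ = 16·11·2 = 352; A₄A₅ = 11·2·19 = 418.
Length 3: A₁..A₃: k=1: 0+1584+11·9·11=2673; k=2: 1584+0+11·16·11=3520 → min 2673 | A₂..A₄: k=2: 0+352+9·16·2=640; k=3: 1584+0+9·11·2=1782 → min 640 | A₃..A₅: k=3: 0+418+16·11·19=3762; k=4: 352+0+16·2·19=960 → min 960.
Length 4: A₁..A₄: k=1: 0+640+11·9·2=838; k=2: 1584+352+11·16·2=2288; k=3: 2673+0+11·11·2=2915 → min 838 | A₂..A₅: k=2: 0+960+9·16·19=3696; k=3: 1584+418+9·11·19=3883; k=4: 640+0+9·2·19=982 → min 982.
Length 5: A₁..A₅: k=1: 0+982+11·9·19=2863; k=2: 1584+960+11·16·19=5888; k=3: 2673+418+11·11·19=5390; k=4: 838+0+11·2·19=1256 → min 1256.
Optimal order: ((A₁ (A₂ (A₃ A₄))) A₅) with cost 1256.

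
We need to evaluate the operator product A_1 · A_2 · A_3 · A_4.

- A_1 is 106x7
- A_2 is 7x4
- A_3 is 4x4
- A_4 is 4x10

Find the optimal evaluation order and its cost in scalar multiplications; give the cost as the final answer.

Adjacent pairs: A_1A_2 = 106·7·4 = 2968; A_2A_3 = 7·4·4 = 112; A_3A_4 = 4·4·10 = 160.
Length 3: A_1..A_3: k=1: 0+112+106·7·4=3080; k=2: 2968+0+106·4·4=4664 → min 3080 | A_2..A_4: k=2: 0+160+7·4·10=440; k=3: 112+0+7·4·10=392 → min 392.
Length 4: A_1..A_4: k=1: 0+392+106·7·10=7812; k=2: 2968+160+106·4·10=7368; k=3: 3080+0+106·4·10=7320 → min 7320.
Optimal parenthesization: ((A_1 · (A_2 · A_3)) · A_4) with cost 7320.

7320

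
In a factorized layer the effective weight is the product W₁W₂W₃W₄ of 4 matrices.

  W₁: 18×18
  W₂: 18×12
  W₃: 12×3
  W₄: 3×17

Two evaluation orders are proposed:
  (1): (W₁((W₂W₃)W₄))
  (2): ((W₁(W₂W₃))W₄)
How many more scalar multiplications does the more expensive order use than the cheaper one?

4536

Order (1) = (W₁((W₂W₃)W₄)): (W₂W₃): 18×12 by 12×3 → 18×3, cost 18·12·3 = 648; ((W₂W₃)W₄): 18×3 by 3×17 → 18×17, cost 18·3·17 = 918; cumulative 1566; (W₁((W₂W₃)W₄)): 18×18 by 18×17 → 18×17, cost 18·18·17 = 5508; cumulative 7074. Total 7074.
Order (2) = ((W₁(W₂W₃))W₄): (W₂W₃): 18×12 by 12×3 → 18×3, cost 18·12·3 = 648; (W₁(W₂W₃)): 18×18 by 18×3 → 18×3, cost 18·18·3 = 972; cumulative 1620; ((W₁(W₂W₃))W₄): 18×3 by 3×17 → 18×17, cost 18·3·17 = 918; cumulative 2538. Total 2538.
Difference: |7074 − 2538| = 4536.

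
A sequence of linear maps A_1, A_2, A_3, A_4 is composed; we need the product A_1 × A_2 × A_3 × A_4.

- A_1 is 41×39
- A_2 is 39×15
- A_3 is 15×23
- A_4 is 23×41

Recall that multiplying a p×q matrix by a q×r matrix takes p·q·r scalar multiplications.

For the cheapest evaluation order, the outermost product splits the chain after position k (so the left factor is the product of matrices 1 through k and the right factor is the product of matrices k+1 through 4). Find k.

2

Adjacent pairs: A_1A_2 = 41·39·15 = 23985; A_2A_3 = 39·15·23 = 13455; A_3A_4 = 15·23·41 = 14145.
Length 3: A_1..A_3: k=1: 0+13455+41·39·23=50232; k=2: 23985+0+41·15·23=38130 → min 38130 | A_2..A_4: k=2: 0+14145+39·15·41=38130; k=3: 13455+0+39·23·41=50232 → min 38130.
Top-level splits: k=1: (A_1..A_1)·(A_2..A_4) → 0+38130+41·39·41 = 103689; k=2: (A_1..A_2)·(A_3..A_4) → 23985+14145+41·15·41 = 63345; k=3: (A_1..A_3)·(A_4..A_4) → 38130+0+41·23·41 = 76793.
Best split is after A_2, i.e. k = 2.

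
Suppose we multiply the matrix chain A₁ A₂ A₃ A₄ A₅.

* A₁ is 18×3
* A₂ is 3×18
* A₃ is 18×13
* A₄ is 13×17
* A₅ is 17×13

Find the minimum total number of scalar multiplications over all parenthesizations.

Adjacent pairs: A₁A₂ = 18·3·18 = 972; A₂A₃ = 3·18·13 = 702; A₃A₄ = 18·13·17 = 3978; A₄A₅ = 13·17·13 = 2873.
Length 3: A₁..A₃: k=1: 0+702+18·3·13=1404; k=2: 972+0+18·18·13=5184 → min 1404 | A₂..A₄: k=2: 0+3978+3·18·17=4896; k=3: 702+0+3·13·17=1365 → min 1365 | A₃..A₅: k=3: 0+2873+18·13·13=5915; k=4: 3978+0+18·17·13=7956 → min 5915.
Length 4: A₁..A₄: k=1: 0+1365+18·3·17=2283; k=2: 972+3978+18·18·17=10458; k=3: 1404+0+18·13·17=5382 → min 2283 | A₂..A₅: k=2: 0+5915+3·18·13=6617; k=3: 702+2873+3·13·13=4082; k=4: 1365+0+3·17·13=2028 → min 2028.
Length 5: A₁..A₅: k=1: 0+2028+18·3·13=2730; k=2: 972+5915+18·18·13=11099; k=3: 1404+2873+18·13·13=7319; k=4: 2283+0+18·17·13=6261 → min 2730.
Optimal order: (A₁ (((A₂ A₃) A₄) A₅)) with cost 2730.

2730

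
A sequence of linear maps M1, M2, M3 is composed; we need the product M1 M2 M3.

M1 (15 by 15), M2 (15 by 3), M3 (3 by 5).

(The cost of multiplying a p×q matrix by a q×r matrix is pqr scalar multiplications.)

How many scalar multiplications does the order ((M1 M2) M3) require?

(M1 M2): 15×15 by 15×3 → 15×3, cost 15·15·3 = 675
((M1 M2) M3): 15×3 by 3×5 → 15×5, cost 15·3·5 = 225; cumulative 900
Total: 900 scalar multiplications.

900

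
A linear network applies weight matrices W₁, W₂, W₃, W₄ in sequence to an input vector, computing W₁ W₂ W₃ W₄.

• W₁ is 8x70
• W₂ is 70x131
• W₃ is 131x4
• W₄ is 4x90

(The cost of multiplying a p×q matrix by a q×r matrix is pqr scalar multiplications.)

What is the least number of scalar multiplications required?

Adjacent pairs: W₁W₂ = 8·70·131 = 73360; W₂W₃ = 70·131·4 = 36680; W₃W₄ = 131·4·90 = 47160.
Length 3: W₁..W₃: k=1: 0+36680+8·70·4=38920; k=2: 73360+0+8·131·4=77552 → min 38920 | W₂..W₄: k=2: 0+47160+70·131·90=872460; k=3: 36680+0+70·4·90=61880 → min 61880.
Length 4: W₁..W₄: k=1: 0+61880+8·70·90=112280; k=2: 73360+47160+8·131·90=214840; k=3: 38920+0+8·4·90=41800 → min 41800.
Optimal order: ((W₁ (W₂ W₃)) W₄) with cost 41800.

41800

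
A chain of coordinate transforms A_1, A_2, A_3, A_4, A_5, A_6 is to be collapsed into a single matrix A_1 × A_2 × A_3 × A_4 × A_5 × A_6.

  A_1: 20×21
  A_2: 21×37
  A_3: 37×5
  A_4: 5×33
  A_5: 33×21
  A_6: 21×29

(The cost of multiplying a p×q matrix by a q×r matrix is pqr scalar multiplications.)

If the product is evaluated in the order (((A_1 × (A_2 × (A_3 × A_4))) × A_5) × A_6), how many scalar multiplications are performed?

(A_3 × A_4): 37×5 by 5×33 → 37×33, cost 37·5·33 = 6105
(A_2 × (A_3 × A_4)): 21×37 by 37×33 → 21×33, cost 21·37·33 = 25641; cumulative 31746
(A_1 × (A_2 × (A_3 × A_4))): 20×21 by 21×33 → 20×33, cost 20·21·33 = 13860; cumulative 45606
((A_1 × (A_2 × (A_3 × A_4))) × A_5): 20×33 by 33×21 → 20×21, cost 20·33·21 = 13860; cumulative 59466
(((A_1 × (A_2 × (A_3 × A_4))) × A_5) × A_6): 20×21 by 21×29 → 20×29, cost 20·21·29 = 12180; cumulative 71646
Total: 71646 scalar multiplications.

71646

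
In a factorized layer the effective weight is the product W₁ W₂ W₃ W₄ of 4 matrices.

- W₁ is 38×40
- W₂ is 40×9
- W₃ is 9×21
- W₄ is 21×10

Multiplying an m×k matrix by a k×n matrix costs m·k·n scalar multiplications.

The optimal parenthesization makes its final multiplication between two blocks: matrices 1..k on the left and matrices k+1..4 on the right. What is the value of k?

2

Adjacent pairs: W₁W₂ = 38·40·9 = 13680; W₂W₃ = 40·9·21 = 7560; W₃W₄ = 9·21·10 = 1890.
Length 3: W₁..W₃: k=1: 0+7560+38·40·21=39480; k=2: 13680+0+38·9·21=20862 → min 20862 | W₂..W₄: k=2: 0+1890+40·9·10=5490; k=3: 7560+0+40·21·10=15960 → min 5490.
Top-level splits: k=1: (W₁..W₁)·(W₂..W₄) → 0+5490+38·40·10 = 20690; k=2: (W₁..W₂)·(W₃..W₄) → 13680+1890+38·9·10 = 18990; k=3: (W₁..W₃)·(W₄..W₄) → 20862+0+38·21·10 = 28842.
Best split is after W₂, i.e. k = 2.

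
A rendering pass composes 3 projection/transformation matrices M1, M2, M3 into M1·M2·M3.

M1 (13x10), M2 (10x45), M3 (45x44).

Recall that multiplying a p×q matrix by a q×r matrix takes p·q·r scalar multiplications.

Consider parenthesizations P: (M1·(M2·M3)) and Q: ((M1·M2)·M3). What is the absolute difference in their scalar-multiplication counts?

Order P = (M1·(M2·M3)): (M2·M3): 10×45 by 45×44 → 10×44, cost 10·45·44 = 19800; (M1·(M2·M3)): 13×10 by 10×44 → 13×44, cost 13·10·44 = 5720; cumulative 25520. Total 25520.
Order Q = ((M1·M2)·M3): (M1·M2): 13×10 by 10×45 → 13×45, cost 13·10·45 = 5850; ((M1·M2)·M3): 13×45 by 45×44 → 13×44, cost 13·45·44 = 25740; cumulative 31590. Total 31590.
Difference: |25520 − 31590| = 6070.

6070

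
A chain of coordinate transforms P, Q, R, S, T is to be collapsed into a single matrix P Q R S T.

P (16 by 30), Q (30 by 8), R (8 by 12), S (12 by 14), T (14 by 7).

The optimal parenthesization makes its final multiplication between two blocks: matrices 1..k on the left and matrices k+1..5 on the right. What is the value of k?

Adjacent pairs: PQ = 16·30·8 = 3840; QR = 30·8·12 = 2880; RS = 8·12·14 = 1344; ST = 12·14·7 = 1176.
Length 3: P..R: k=1: 0+2880+16·30·12=8640; k=2: 3840+0+16·8·12=5376 → min 5376 | Q..S: k=2: 0+1344+30·8·14=4704; k=3: 2880+0+30·12·14=7920 → min 4704 | R..T: k=3: 0+1176+8·12·7=1848; k=4: 1344+0+8·14·7=2128 → min 1848.
Length 4: P..S: k=1: 0+4704+16·30·14=11424; k=2: 3840+1344+16·8·14=6976; k=3: 5376+0+16·12·14=8064 → min 6976 | Q..T: k=2: 0+1848+30·8·7=3528; k=3: 2880+1176+30·12·7=6576; k=4: 4704+0+30·14·7=7644 → min 3528.
Top-level splits: k=1: (P..P)·(Q..T) → 0+3528+16·30·7 = 6888; k=2: (P..Q)·(R..T) → 3840+1848+16·8·7 = 6584; k=3: (P..R)·(S..T) → 5376+1176+16·12·7 = 7896; k=4: (P..S)·(T..T) → 6976+0+16·14·7 = 8544.
Best split is after Q, i.e. k = 2.

2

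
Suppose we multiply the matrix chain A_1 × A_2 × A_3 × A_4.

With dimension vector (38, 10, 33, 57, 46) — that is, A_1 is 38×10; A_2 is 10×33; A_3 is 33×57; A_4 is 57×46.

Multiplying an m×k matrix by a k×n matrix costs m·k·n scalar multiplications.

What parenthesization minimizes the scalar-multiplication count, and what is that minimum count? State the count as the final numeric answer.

62510

Adjacent pairs: A_1A_2 = 38·10·33 = 12540; A_2A_3 = 10·33·57 = 18810; A_3A_4 = 33·57·46 = 86526.
Length 3: A_1..A_3: k=1: 0+18810+38·10·57=40470; k=2: 12540+0+38·33·57=84018 → min 40470 | A_2..A_4: k=2: 0+86526+10·33·46=101706; k=3: 18810+0+10·57·46=45030 → min 45030.
Length 4: A_1..A_4: k=1: 0+45030+38·10·46=62510; k=2: 12540+86526+38·33·46=156750; k=3: 40470+0+38·57·46=140106 → min 62510.
Optimal parenthesization: (A_1 × ((A_2 × A_3) × A_4)) with cost 62510.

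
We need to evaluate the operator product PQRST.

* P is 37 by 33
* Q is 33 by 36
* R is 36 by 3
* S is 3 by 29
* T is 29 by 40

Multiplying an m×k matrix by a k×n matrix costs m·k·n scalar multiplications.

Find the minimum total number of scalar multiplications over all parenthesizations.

15147

Adjacent pairs: PQ = 37·33·36 = 43956; QR = 33·36·3 = 3564; RS = 36·3·29 = 3132; ST = 3·29·40 = 3480.
Length 3: P..R: k=1: 0+3564+37·33·3=7227; k=2: 43956+0+37·36·3=47952 → min 7227 | Q..S: k=2: 0+3132+33·36·29=37584; k=3: 3564+0+33·3·29=6435 → min 6435 | R..T: k=3: 0+3480+36·3·40=7800; k=4: 3132+0+36·29·40=44892 → min 7800.
Length 4: P..S: k=1: 0+6435+37·33·29=41844; k=2: 43956+3132+37·36·29=85716; k=3: 7227+0+37·3·29=10446 → min 10446 | Q..T: k=2: 0+7800+33·36·40=55320; k=3: 3564+3480+33·3·40=11004; k=4: 6435+0+33·29·40=44715 → min 11004.
Length 5: P..T: k=1: 0+11004+37·33·40=59844; k=2: 43956+7800+37·36·40=105036; k=3: 7227+3480+37·3·40=15147; k=4: 10446+0+37·29·40=53366 → min 15147.
Optimal order: ((P(QR))(ST)) with cost 15147.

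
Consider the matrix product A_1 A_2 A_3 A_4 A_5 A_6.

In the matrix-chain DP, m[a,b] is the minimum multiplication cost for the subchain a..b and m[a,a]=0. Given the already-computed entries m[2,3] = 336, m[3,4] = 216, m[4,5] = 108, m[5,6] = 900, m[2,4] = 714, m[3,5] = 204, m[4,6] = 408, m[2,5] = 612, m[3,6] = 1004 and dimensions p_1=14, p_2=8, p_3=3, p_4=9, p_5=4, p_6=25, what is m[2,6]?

m[2,6] = min over k∈[2,5] of m[2,k]+m[k+1,6]+p_{1}·p_k·p_{6}.
k=2: 0 + 1004 + 14·8·25 = 3804; k=3: 336 + 408 + 14·3·25 = 1794; k=4: 714 + 900 + 14·9·25 = 4764; k=5: 612 + 0 + 14·4·25 = 2012.
Minimum: 1794 at k=3.

1794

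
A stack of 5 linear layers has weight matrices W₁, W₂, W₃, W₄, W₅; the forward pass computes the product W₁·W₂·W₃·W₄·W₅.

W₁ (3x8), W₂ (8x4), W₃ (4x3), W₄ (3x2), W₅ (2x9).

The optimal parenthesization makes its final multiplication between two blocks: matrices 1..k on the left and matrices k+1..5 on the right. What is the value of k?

4

Adjacent pairs: W₁W₂ = 3·8·4 = 96; W₂W₃ = 8·4·3 = 96; W₃W₄ = 4·3·2 = 24; W₄W₅ = 3·2·9 = 54.
Length 3: W₁..W₃: k=1: 0+96+3·8·3=168; k=2: 96+0+3·4·3=132 → min 132 | W₂..W₄: k=2: 0+24+8·4·2=88; k=3: 96+0+8·3·2=144 → min 88 | W₃..W₅: k=3: 0+54+4·3·9=162; k=4: 24+0+4·2·9=96 → min 96.
Length 4: W₁..W₄: k=1: 0+88+3·8·2=136; k=2: 96+24+3·4·2=144; k=3: 132+0+3·3·2=150 → min 136 | W₂..W₅: k=2: 0+96+8·4·9=384; k=3: 96+54+8·3·9=366; k=4: 88+0+8·2·9=232 → min 232.
Top-level splits: k=1: (W₁..W₁)·(W₂..W₅) → 0+232+3·8·9 = 448; k=2: (W₁..W₂)·(W₃..W₅) → 96+96+3·4·9 = 300; k=3: (W₁..W₃)·(W₄..W₅) → 132+54+3·3·9 = 267; k=4: (W₁..W₄)·(W₅..W₅) → 136+0+3·2·9 = 190.
Best split is after W₄, i.e. k = 4.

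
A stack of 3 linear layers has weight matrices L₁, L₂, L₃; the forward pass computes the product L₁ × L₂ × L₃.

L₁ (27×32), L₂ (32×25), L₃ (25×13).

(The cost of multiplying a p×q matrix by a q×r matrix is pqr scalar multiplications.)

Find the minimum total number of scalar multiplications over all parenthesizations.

Order (L₁ × (L₂ × L₃)): (L₂ × L₃): 32×25 by 25×13 → 32×13, cost 32·25·13 = 10400; (L₁ × (L₂ × L₃)): 27×32 by 32×13 → 27×13, cost 27·32·13 = 11232; cumulative 21632. Total 21632.
Order ((L₁ × L₂) × L₃): (L₁ × L₂): 27×32 by 32×25 → 27×25, cost 27·32·25 = 21600; ((L₁ × L₂) × L₃): 27×25 by 25×13 → 27×13, cost 27·25·13 = 8775; cumulative 30375. Total 30375.
Minimum: 21632.

21632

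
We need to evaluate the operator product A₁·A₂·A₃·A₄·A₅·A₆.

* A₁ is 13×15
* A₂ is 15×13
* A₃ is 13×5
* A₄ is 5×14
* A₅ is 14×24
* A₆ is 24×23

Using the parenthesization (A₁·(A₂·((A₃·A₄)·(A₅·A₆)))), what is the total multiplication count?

21794

(A₃·A₄): 13×5 by 5×14 → 13×14, cost 13·5·14 = 910
(A₅·A₆): 14×24 by 24×23 → 14×23, cost 14·24·23 = 7728
((A₃·A₄)·(A₅·A₆)): 13×14 by 14×23 → 13×23, cost 13·14·23 = 4186; cumulative 12824
(A₂·((A₃·A₄)·(A₅·A₆))): 15×13 by 13×23 → 15×23, cost 15·13·23 = 4485; cumulative 17309
(A₁·(A₂·((A₃·A₄)·(A₅·A₆)))): 13×15 by 15×23 → 13×23, cost 13·15·23 = 4485; cumulative 21794
Total: 21794 scalar multiplications.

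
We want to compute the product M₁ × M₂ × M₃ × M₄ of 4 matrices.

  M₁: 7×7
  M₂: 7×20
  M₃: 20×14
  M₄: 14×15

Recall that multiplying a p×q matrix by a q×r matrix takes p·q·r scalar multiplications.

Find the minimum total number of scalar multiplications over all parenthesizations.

Adjacent pairs: M₁M₂ = 7·7·20 = 980; M₂M₃ = 7·20·14 = 1960; M₃M₄ = 20·14·15 = 4200.
Length 3: M₁..M₃: k=1: 0+1960+7·7·14=2646; k=2: 980+0+7·20·14=2940 → min 2646 | M₂..M₄: k=2: 0+4200+7·20·15=6300; k=3: 1960+0+7·14·15=3430 → min 3430.
Length 4: M₁..M₄: k=1: 0+3430+7·7·15=4165; k=2: 980+4200+7·20·15=7280; k=3: 2646+0+7·14·15=4116 → min 4116.
Optimal order: ((M₁ × (M₂ × M₃)) × M₄) with cost 4116.

4116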